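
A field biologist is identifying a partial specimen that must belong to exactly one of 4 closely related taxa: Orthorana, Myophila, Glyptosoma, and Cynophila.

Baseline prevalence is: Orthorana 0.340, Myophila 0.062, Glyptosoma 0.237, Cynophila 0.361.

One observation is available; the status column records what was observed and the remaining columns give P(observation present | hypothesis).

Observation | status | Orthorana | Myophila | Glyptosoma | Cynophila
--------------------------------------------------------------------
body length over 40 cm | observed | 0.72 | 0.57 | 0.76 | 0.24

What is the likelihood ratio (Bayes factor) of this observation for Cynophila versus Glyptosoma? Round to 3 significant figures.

0.316

The Bayes factor is the ratio of the two likelihoods.
  Cynophila: 0.24
  Glyptosoma: 0.76
Bayes factor = 0.24 / 0.76 ≈ 0.316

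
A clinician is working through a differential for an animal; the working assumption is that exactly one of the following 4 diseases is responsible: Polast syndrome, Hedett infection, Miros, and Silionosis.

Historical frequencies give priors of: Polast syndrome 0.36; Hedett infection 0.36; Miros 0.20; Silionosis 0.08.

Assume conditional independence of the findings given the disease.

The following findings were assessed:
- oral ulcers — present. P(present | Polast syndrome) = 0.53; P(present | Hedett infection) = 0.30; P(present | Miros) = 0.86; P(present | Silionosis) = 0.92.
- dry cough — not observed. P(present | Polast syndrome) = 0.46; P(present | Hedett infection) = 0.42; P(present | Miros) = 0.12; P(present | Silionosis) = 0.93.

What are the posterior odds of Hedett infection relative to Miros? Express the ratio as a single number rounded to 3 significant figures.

0.414

Unnormalized posterior weight (prior times the finding likelihoods) for each of the two hypotheses (using 1 − P(present | H) for each absent finding):
  Hedett infection: 0.36 × 0.30 × (1 − 0.42) = 0.06264
  Miros: 0.20 × 0.86 × (1 − 0.12) = 0.15136
Odds(Hedett infection : Miros) = 0.06264 / 0.15136 ≈ 0.414.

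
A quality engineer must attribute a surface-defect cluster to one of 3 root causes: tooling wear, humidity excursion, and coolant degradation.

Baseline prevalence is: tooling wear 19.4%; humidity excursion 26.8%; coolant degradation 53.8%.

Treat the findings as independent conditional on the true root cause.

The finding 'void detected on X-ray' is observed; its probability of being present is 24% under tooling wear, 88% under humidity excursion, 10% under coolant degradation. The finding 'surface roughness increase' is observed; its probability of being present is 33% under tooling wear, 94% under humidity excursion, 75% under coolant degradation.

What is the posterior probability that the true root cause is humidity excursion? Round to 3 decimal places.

0.799

By Bayes' rule with conditional independence, the unnormalized weight for each hypothesis is prior × ∏ likelihoods:
  tooling wear: 0.194 × 0.24 × 0.33 = 0.015365
  humidity excursion: 0.268 × 0.88 × 0.94 = 0.22169
  coolant degradation: 0.538 × 0.10 × 0.75 = 0.04035
Normalizing constant Z = 0.015365 + 0.22169 + 0.04035 = 0.2774.
P(humidity excursion | evidence) = 0.22169 / 0.2774 ≈ 0.799.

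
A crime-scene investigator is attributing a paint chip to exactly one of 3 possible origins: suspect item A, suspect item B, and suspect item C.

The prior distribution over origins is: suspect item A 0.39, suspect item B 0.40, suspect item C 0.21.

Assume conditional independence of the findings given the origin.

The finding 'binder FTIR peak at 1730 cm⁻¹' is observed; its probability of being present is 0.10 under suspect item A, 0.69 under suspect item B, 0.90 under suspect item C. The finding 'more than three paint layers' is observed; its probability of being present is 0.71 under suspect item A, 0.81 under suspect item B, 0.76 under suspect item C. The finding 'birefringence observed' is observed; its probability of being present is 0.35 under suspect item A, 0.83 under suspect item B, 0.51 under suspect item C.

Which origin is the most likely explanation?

By Bayes' rule with conditional independence, the unnormalized weight for each hypothesis is prior × ∏ likelihoods:
  suspect item A: 0.39 × 0.10 × 0.71 × 0.35 = 0.0096915
  suspect item B: 0.40 × 0.69 × 0.81 × 0.83 = 0.18555
  suspect item C: 0.21 × 0.90 × 0.76 × 0.51 = 0.073256
Normalizing constant Z = 0.0096915 + 0.18555 + 0.073256 = 0.2685.
P(suspect item A | evidence) ≈ 0.0096915 / 0.2685 ≈ 0.036
P(suspect item B | evidence) ≈ 0.18555 / 0.2685 ≈ 0.691
P(suspect item C | evidence) ≈ 0.073256 / 0.2685 ≈ 0.273
The largest is 0.691, so suspect item B is most probable.

suspect item B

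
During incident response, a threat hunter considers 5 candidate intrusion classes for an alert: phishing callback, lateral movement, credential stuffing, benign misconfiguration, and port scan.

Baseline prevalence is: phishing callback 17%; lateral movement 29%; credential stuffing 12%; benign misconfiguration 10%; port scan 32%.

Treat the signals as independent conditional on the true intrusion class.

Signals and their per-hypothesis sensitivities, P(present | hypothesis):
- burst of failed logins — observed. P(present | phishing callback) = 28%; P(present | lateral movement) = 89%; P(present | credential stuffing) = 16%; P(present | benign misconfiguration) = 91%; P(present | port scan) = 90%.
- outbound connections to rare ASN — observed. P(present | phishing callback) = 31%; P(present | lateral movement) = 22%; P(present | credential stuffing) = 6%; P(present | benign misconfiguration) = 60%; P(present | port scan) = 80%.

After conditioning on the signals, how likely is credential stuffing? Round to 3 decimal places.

0.003

By Bayes' rule with conditional independence, the unnormalized weight for each hypothesis is prior × ∏ likelihoods:
  phishing callback: 0.17 × 0.28 × 0.31 = 0.014756
  lateral movement: 0.29 × 0.89 × 0.22 = 0.056782
  credential stuffing: 0.12 × 0.16 × 0.06 = 0.001152
  benign misconfiguration: 0.10 × 0.91 × 0.60 = 0.0546
  port scan: 0.32 × 0.90 × 0.80 = 0.2304
Normalizing constant Z = 0.014756 + 0.056782 + 0.001152 + 0.0546 + 0.2304 = 0.35769.
P(credential stuffing | evidence) = 0.001152 / 0.35769 ≈ 0.003.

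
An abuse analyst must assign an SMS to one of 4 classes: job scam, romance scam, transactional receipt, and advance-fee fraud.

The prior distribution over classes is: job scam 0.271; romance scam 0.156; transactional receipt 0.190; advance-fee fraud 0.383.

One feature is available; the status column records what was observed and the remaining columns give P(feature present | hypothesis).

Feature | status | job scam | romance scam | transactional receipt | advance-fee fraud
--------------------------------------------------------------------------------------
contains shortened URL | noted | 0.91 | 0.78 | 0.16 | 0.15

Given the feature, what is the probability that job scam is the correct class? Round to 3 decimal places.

Multiply each prior by the likelihood of the feature:
  job scam: 0.271 × 0.91 = 0.24661
  romance scam: 0.156 × 0.78 = 0.12168
  transactional receipt: 0.190 × 0.16 = 0.0304
  advance-fee fraud: 0.383 × 0.15 = 0.05745
The unnormalized weights sum to 0.45614.
P(job scam | evidence) = 0.24661 / 0.45614 ≈ 0.541.

0.541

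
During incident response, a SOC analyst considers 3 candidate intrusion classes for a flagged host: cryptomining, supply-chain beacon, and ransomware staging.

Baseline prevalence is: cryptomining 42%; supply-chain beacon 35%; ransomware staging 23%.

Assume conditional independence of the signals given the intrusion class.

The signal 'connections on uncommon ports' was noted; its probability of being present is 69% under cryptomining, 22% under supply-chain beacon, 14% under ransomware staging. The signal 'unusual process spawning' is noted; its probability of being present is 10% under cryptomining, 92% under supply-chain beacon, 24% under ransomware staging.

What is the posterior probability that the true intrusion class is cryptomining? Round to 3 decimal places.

Multiply each prior by the joint likelihood of the signal pattern:
  cryptomining: 0.42 × 0.69 × 0.10 = 0.02898
  supply-chain beacon: 0.35 × 0.22 × 0.92 = 0.07084
  ransomware staging: 0.23 × 0.14 × 0.24 = 0.007728
Marginal likelihood of the evidence = 0.10755.
P(cryptomining | evidence) = 0.02898 / 0.10755 ≈ 0.269.

0.269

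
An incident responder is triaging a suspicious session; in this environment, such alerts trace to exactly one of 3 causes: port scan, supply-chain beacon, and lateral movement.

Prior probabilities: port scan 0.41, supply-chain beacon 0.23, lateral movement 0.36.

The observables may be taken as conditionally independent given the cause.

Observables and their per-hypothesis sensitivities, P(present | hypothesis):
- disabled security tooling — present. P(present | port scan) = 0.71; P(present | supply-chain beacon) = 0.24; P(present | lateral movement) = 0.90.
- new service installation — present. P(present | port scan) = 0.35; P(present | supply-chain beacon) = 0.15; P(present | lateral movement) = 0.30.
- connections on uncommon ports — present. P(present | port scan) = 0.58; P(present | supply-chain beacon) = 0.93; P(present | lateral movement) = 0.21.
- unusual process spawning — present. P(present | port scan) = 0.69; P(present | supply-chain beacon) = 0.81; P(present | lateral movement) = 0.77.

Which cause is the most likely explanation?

port scan

Multiply each prior by the joint likelihood of the observable pattern:
  port scan: 0.41 × 0.71 × 0.35 × 0.58 × 0.69 = 0.040774
  supply-chain beacon: 0.23 × 0.24 × 0.15 × 0.93 × 0.81 = 0.0062373
  lateral movement: 0.36 × 0.90 × 0.30 × 0.21 × 0.77 = 0.015717
The unnormalized weights sum to 0.062729.
P(port scan | evidence) ≈ 0.040774 / 0.062729 ≈ 0.650
P(supply-chain beacon | evidence) ≈ 0.0062373 / 0.062729 ≈ 0.099
P(lateral movement | evidence) ≈ 0.015717 / 0.062729 ≈ 0.251
The largest is 0.650, so port scan is most probable.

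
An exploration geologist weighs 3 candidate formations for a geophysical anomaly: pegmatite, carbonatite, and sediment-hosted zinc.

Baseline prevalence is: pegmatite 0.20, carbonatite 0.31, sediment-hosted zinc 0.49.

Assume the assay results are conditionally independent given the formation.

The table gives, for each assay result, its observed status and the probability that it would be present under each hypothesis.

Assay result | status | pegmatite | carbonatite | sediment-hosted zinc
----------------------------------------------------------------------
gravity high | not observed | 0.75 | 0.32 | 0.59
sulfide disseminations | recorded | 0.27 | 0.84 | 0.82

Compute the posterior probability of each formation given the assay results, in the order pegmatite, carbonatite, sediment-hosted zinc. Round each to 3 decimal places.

For each hypothesis, the unnormalized posterior weight is prior × product of the assay result likelihoods (using 1 − P(present | H) for each absent assay result):
  pegmatite: 0.20 × (1 − 0.75) × 0.27 = 0.0135
  carbonatite: 0.31 × (1 − 0.32) × 0.84 = 0.17707
  sediment-hosted zinc: 0.49 × (1 − 0.59) × 0.82 = 0.16474
Normalizing constant Z = 0.0135 + 0.17707 + 0.16474 = 0.35531.
P(pegmatite | evidence) = 0.0135 / 0.35531 ≈ 0.038
P(carbonatite | evidence) = 0.17707 / 0.35531 ≈ 0.498
P(sediment-hosted zinc | evidence) = 0.16474 / 0.35531 ≈ 0.464

0.038, 0.498, 0.464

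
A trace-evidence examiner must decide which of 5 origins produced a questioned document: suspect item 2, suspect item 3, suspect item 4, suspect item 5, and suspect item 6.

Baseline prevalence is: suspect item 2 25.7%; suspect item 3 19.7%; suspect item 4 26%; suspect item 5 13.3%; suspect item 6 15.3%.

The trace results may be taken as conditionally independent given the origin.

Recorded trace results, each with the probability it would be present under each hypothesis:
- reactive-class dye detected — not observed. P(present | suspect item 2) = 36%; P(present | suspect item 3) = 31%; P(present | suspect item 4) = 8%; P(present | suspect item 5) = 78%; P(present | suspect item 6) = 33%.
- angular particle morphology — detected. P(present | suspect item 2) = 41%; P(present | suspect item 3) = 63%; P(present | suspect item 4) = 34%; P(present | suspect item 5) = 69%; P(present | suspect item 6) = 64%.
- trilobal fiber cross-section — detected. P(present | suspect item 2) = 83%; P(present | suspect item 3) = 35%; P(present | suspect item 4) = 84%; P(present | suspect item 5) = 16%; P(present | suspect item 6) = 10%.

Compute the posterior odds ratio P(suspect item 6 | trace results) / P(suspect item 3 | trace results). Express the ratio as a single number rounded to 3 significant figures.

0.219

Posterior odds equal prior odds times the likelihood ratio; only the two competing hypotheses matter (using 1 − P(present | H) for each absent trace result).
  suspect item 6: 0.153 × (1 − 0.33) × 0.64 × 0.10 = 0.0065606
  suspect item 3: 0.197 × (1 − 0.31) × 0.63 × 0.35 = 0.029973
Odds(suspect item 6 : suspect item 3) = 0.0065606 / 0.029973 ≈ 0.219.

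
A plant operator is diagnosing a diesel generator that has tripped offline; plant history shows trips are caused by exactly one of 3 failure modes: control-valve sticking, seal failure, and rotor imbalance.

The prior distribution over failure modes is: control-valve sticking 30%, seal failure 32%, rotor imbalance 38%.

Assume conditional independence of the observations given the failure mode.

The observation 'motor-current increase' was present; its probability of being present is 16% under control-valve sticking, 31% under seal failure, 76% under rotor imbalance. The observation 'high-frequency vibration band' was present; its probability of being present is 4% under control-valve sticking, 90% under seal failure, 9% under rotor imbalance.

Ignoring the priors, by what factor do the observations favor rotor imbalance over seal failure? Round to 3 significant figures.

0.245

Joint likelihood of the evidence pattern under each hypothesis:
  rotor imbalance: 0.76 × 0.09 = 0.0684
  seal failure: 0.31 × 0.90 = 0.279
Bayes factor = 0.0684 / 0.279 ≈ 0.245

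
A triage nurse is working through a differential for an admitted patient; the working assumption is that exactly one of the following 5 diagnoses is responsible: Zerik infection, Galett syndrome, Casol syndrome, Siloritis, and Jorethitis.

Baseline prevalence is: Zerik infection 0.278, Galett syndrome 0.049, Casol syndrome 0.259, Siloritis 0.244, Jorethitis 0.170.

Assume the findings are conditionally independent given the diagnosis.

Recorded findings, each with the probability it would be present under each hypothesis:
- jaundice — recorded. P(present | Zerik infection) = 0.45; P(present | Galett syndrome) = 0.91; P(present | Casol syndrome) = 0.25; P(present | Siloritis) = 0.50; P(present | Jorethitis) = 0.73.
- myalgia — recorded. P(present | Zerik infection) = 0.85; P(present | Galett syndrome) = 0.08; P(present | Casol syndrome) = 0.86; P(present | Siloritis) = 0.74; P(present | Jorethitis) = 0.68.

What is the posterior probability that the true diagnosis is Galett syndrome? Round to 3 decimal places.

For each hypothesis, the unnormalized posterior weight is prior × product of the finding likelihoods:
  Zerik infection: 0.278 × 0.45 × 0.85 = 0.10634
  Galett syndrome: 0.049 × 0.91 × 0.08 = 0.0035672
  Casol syndrome: 0.259 × 0.25 × 0.86 = 0.055685
  Siloritis: 0.244 × 0.50 × 0.74 = 0.09028
  Jorethitis: 0.170 × 0.73 × 0.68 = 0.084388
Marginal likelihood of the evidence = 0.34026.
P(Galett syndrome | evidence) = 0.0035672 / 0.34026 ≈ 0.010.

0.010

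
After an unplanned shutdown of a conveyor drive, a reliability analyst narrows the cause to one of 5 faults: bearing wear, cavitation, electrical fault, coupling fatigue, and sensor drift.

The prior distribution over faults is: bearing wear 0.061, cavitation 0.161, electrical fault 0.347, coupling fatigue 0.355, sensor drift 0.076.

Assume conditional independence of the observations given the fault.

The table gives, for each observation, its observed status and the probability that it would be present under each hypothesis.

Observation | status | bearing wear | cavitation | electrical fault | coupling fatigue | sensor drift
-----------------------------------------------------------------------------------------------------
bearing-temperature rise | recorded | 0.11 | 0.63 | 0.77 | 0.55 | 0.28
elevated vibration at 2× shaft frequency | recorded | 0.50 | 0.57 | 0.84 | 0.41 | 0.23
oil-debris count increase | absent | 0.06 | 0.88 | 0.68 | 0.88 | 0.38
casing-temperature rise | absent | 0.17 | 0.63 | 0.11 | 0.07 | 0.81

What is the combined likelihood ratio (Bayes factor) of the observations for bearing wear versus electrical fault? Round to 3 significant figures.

0.233

Take the product of per-observation likelihoods under each hypothesis (using 1 − P(present | H) for each absent observation), then divide.
  bearing wear: 0.11 × 0.50 × (1 − 0.06) × (1 − 0.17) = 0.042911
  electrical fault: 0.77 × 0.84 × (1 − 0.68) × (1 − 0.11) = 0.18421
Bayes factor = 0.042911 / 0.18421 ≈ 0.233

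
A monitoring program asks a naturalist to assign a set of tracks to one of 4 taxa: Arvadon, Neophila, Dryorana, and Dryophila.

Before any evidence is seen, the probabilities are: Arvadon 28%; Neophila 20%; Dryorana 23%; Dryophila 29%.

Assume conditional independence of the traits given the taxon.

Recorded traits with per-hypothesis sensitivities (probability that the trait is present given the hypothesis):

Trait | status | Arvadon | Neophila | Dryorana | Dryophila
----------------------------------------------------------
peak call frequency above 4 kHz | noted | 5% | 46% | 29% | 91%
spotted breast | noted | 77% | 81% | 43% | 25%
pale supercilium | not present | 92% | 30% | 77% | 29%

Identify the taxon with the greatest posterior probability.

By Bayes' rule with conditional independence, the unnormalized weight for each hypothesis is prior × ∏ likelihoods (using 1 − P(present | H) for each absent trait):
  Arvadon: 0.28 × 0.05 × 0.77 × (1 − 0.92) = 0.0008624
  Neophila: 0.20 × 0.46 × 0.81 × (1 − 0.30) = 0.052164
  Dryorana: 0.23 × 0.29 × 0.43 × (1 − 0.77) = 0.0065966
  Dryophila: 0.29 × 0.91 × 0.25 × (1 − 0.29) = 0.046842
The unnormalized weights sum to 0.10647.
P(Arvadon | evidence) ≈ 0.0008624 / 0.10647 ≈ 0.008
P(Neophila | evidence) ≈ 0.052164 / 0.10647 ≈ 0.490
P(Dryorana | evidence) ≈ 0.0065966 / 0.10647 ≈ 0.062
P(Dryophila | evidence) ≈ 0.046842 / 0.10647 ≈ 0.440
The largest is 0.490, so Neophila is most probable.

Neophila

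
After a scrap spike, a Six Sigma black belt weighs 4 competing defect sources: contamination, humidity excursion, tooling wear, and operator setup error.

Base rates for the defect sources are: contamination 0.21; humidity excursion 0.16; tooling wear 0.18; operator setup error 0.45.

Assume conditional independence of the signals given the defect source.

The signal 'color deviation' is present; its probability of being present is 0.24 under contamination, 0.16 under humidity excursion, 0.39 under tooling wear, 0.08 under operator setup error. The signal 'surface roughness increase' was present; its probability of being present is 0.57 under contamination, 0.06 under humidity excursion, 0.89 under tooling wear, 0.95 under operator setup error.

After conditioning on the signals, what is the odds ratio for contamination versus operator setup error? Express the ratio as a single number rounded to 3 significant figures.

The normalizing constant cancels in an odds ratio, so compute prior × likelihood for the two hypotheses only:
  contamination: 0.21 × 0.24 × 0.57 = 0.028728
  operator setup error: 0.45 × 0.08 × 0.95 = 0.0342
Posterior odds = 0.028728 / 0.0342 ≈ 0.840.

0.840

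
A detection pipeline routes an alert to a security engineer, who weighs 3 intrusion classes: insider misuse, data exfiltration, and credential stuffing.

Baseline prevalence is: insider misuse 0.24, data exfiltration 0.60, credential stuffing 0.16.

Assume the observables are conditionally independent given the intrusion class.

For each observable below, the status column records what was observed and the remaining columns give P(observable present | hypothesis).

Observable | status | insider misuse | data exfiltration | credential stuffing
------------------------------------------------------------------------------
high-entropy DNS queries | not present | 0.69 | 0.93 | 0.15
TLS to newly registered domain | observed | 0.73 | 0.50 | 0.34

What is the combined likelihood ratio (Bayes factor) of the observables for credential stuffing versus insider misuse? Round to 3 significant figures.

The Bayes factor is the ratio of the joint likelihoods of the observable pattern under the two hypotheses (using 1 − P(present | H) for each absent observable).
  credential stuffing: (1 − 0.15) × 0.34 = 0.289
  insider misuse: (1 − 0.69) × 0.73 = 0.2263
Bayes factor = 0.289 / 0.2263 ≈ 1.28

1.28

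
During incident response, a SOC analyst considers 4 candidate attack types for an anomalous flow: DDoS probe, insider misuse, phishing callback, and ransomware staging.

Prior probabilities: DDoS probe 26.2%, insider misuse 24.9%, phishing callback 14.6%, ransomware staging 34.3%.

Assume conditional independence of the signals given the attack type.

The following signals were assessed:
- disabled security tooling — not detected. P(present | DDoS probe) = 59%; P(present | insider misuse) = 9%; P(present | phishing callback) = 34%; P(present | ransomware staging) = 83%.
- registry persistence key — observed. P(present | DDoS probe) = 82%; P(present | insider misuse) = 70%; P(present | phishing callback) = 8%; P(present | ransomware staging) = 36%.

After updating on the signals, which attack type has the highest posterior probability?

insider misuse

For each hypothesis, the unnormalized posterior weight is prior × product of the signal likelihoods (using 1 − P(present | H) for each absent signal):
  DDoS probe: 0.262 × (1 − 0.59) × 0.82 = 0.088084
  insider misuse: 0.249 × (1 − 0.09) × 0.70 = 0.15861
  phishing callback: 0.146 × (1 − 0.34) × 0.08 = 0.0077088
  ransomware staging: 0.343 × (1 − 0.83) × 0.36 = 0.020992
Marginal likelihood of the evidence = 0.2754.
P(DDoS probe | evidence) ≈ 0.088084 / 0.2754 ≈ 0.320
P(insider misuse | evidence) ≈ 0.15861 / 0.2754 ≈ 0.576
P(phishing callback | evidence) ≈ 0.0077088 / 0.2754 ≈ 0.028
P(ransomware staging | evidence) ≈ 0.020992 / 0.2754 ≈ 0.076
The largest is 0.576, so insider misuse is most probable.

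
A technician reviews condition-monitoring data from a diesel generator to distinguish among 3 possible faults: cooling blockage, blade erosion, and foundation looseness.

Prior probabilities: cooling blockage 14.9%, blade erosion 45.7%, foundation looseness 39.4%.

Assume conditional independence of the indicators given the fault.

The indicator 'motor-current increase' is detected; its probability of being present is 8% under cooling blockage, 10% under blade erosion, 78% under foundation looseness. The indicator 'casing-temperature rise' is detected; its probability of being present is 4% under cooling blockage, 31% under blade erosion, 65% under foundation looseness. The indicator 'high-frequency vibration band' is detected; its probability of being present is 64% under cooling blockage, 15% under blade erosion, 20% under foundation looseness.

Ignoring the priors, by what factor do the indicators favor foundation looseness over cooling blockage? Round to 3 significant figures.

49.5

Joint likelihood of the indicator pattern under each hypothesis:
  foundation looseness: 0.78 × 0.65 × 0.20 = 0.1014
  cooling blockage: 0.08 × 0.04 × 0.64 = 0.002048
Bayes factor = 0.1014 / 0.002048 ≈ 49.5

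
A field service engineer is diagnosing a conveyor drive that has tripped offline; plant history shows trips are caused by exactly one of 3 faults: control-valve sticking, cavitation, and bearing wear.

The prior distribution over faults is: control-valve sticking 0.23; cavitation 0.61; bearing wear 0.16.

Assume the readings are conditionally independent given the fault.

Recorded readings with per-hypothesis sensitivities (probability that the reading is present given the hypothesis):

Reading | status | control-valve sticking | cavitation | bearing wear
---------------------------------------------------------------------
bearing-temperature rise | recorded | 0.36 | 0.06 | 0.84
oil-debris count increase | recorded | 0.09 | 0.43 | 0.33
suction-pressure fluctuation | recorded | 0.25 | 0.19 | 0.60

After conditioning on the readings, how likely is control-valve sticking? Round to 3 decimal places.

0.059

By Bayes' rule with conditional independence, the unnormalized weight for each hypothesis is prior × ∏ likelihoods:
  control-valve sticking: 0.23 × 0.36 × 0.09 × 0.25 = 0.001863
  cavitation: 0.61 × 0.06 × 0.43 × 0.19 = 0.0029902
  bearing wear: 0.16 × 0.84 × 0.33 × 0.60 = 0.026611
Normalizing constant Z = 0.001863 + 0.0029902 + 0.026611 = 0.031464.
P(control-valve sticking | evidence) = 0.001863 / 0.031464 ≈ 0.059.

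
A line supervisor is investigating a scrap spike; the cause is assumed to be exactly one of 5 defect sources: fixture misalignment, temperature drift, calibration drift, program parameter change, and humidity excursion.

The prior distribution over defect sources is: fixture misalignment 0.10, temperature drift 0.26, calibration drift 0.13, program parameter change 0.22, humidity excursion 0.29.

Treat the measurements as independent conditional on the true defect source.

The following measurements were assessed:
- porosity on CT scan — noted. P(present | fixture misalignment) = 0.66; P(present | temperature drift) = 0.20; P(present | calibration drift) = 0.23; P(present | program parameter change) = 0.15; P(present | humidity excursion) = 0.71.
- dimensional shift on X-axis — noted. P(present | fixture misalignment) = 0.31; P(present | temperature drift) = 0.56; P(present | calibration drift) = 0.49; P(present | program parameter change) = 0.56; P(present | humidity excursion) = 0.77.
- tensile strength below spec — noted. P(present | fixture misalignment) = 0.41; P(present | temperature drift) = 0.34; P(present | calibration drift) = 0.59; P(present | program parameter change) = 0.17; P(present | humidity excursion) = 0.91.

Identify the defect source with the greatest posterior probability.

humidity excursion

Multiply each prior by the joint likelihood of the measurement pattern:
  fixture misalignment: 0.10 × 0.66 × 0.31 × 0.41 = 0.0083886
  temperature drift: 0.26 × 0.20 × 0.56 × 0.34 = 0.0099008
  calibration drift: 0.13 × 0.23 × 0.49 × 0.59 = 0.0086441
  program parameter change: 0.22 × 0.15 × 0.56 × 0.17 = 0.0031416
  humidity excursion: 0.29 × 0.71 × 0.77 × 0.91 = 0.14427
Normalizing constant Z = 0.0083886 + 0.0099008 + 0.0086441 + 0.0031416 + 0.14427 = 0.17435.
P(fixture misalignment | evidence) ≈ 0.0083886 / 0.17435 ≈ 0.048
P(temperature drift | evidence) ≈ 0.0099008 / 0.17435 ≈ 0.057
P(calibration drift | evidence) ≈ 0.0086441 / 0.17435 ≈ 0.050
P(program parameter change | evidence) ≈ 0.0031416 / 0.17435 ≈ 0.018
P(humidity excursion | evidence) ≈ 0.14427 / 0.17435 ≈ 0.828
The largest is 0.828, so humidity excursion is most probable.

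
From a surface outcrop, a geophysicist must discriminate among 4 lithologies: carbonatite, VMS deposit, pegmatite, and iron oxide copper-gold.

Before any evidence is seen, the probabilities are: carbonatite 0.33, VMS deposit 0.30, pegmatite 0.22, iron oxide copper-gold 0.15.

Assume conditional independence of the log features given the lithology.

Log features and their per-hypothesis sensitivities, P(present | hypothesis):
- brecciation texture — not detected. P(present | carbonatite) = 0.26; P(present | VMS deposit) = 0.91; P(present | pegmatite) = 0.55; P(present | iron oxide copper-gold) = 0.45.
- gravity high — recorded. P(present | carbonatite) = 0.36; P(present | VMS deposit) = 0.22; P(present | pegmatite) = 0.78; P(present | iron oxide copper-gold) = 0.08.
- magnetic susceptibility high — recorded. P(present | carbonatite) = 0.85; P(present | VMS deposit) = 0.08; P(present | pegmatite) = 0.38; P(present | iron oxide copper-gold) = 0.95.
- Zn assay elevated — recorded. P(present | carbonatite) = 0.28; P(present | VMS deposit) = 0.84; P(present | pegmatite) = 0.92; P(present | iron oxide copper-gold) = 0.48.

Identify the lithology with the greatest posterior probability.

By Bayes' rule with conditional independence, the unnormalized weight for each hypothesis is prior × ∏ likelihoods (using 1 − P(present | H) for each absent log feature):
  carbonatite: 0.33 × (1 − 0.26) × 0.36 × 0.85 × 0.28 = 0.020923
  VMS deposit: 0.30 × (1 − 0.91) × 0.22 × 0.08 × 0.84 = 0.00039917
  pegmatite: 0.22 × (1 − 0.55) × 0.78 × 0.38 × 0.92 = 0.026996
  iron oxide copper-gold: 0.15 × (1 − 0.45) × 0.08 × 0.95 × 0.48 = 0.0030096
The unnormalized weights sum to 0.051328.
P(carbonatite | evidence) ≈ 0.020923 / 0.051328 ≈ 0.408
P(VMS deposit | evidence) ≈ 0.00039917 / 0.051328 ≈ 0.008
P(pegmatite | evidence) ≈ 0.026996 / 0.051328 ≈ 0.526
P(iron oxide copper-gold | evidence) ≈ 0.0030096 / 0.051328 ≈ 0.059
The largest is 0.526, so pegmatite is most probable.

pegmatite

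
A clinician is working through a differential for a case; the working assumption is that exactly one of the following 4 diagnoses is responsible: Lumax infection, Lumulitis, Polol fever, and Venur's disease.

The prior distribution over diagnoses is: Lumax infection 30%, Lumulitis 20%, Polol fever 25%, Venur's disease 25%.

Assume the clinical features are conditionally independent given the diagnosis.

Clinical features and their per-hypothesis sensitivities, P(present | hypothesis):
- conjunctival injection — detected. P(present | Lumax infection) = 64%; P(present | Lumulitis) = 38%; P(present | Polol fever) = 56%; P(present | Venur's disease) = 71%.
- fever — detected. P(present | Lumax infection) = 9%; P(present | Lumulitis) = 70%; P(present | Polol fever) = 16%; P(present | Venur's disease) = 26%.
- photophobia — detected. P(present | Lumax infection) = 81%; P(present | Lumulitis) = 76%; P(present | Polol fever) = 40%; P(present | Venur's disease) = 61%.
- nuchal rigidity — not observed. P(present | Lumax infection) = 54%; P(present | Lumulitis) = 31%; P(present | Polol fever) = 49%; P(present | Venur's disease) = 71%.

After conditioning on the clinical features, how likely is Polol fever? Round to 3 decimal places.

0.097

For each hypothesis, the unnormalized posterior weight is prior × product of the clinical feature likelihoods (using 1 − P(present | H) for each absent clinical feature):
  Lumax infection: 0.30 × 0.64 × 0.09 × 0.81 × (1 − 0.54) = 0.0064385
  Lumulitis: 0.20 × 0.38 × 0.70 × 0.76 × (1 − 0.31) = 0.027898
  Polol fever: 0.25 × 0.56 × 0.16 × 0.40 × (1 − 0.49) = 0.0045696
  Venur's disease: 0.25 × 0.71 × 0.26 × 0.61 × (1 − 0.71) = 0.0081639
Normalizing constant Z = 0.0064385 + 0.027898 + 0.0045696 + 0.0081639 = 0.04707.
P(Polol fever | evidence) = 0.0045696 / 0.04707 ≈ 0.097.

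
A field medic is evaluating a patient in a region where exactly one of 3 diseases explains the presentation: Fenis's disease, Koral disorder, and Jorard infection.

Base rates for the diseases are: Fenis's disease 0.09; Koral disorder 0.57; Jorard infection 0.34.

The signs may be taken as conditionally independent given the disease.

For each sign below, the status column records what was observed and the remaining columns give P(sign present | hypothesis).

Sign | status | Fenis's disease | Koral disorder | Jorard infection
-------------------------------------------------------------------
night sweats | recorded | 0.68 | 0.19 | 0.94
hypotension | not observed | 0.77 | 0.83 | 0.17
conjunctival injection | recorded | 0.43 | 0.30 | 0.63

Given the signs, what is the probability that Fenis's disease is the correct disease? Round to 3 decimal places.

0.034

By Bayes' rule with conditional independence, the unnormalized weight for each hypothesis is prior × ∏ likelihoods (using 1 − P(present | H) for each absent sign):
  Fenis's disease: 0.09 × 0.68 × (1 − 0.77) × 0.43 = 0.0060527
  Koral disorder: 0.57 × 0.19 × (1 − 0.83) × 0.30 = 0.0055233
  Jorard infection: 0.34 × 0.94 × (1 − 0.17) × 0.63 = 0.16712
Normalizing constant Z = 0.0060527 + 0.0055233 + 0.16712 = 0.17869.
P(Fenis's disease | evidence) = 0.0060527 / 0.17869 ≈ 0.034.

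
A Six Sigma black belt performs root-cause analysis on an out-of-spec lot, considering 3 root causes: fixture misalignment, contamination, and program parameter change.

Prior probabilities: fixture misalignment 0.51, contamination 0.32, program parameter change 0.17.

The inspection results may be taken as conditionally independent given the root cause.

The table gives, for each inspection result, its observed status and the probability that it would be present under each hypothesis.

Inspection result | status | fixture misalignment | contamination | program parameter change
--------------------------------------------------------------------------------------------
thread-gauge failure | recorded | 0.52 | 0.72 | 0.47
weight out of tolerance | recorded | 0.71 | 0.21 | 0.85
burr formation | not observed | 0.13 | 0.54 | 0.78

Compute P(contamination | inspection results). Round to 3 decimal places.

By Bayes' rule with conditional independence, the unnormalized weight for each hypothesis is prior × ∏ likelihoods (using 1 − P(present | H) for each absent inspection result):
  fixture misalignment: 0.51 × 0.52 × 0.71 × (1 − 0.13) = 0.16381
  contamination: 0.32 × 0.72 × 0.21 × (1 − 0.54) = 0.022257
  program parameter change: 0.17 × 0.47 × 0.85 × (1 − 0.78) = 0.014941
Normalizing constant Z = 0.16381 + 0.022257 + 0.014941 = 0.20101.
P(contamination | evidence) = 0.022257 / 0.20101 ≈ 0.111.

0.111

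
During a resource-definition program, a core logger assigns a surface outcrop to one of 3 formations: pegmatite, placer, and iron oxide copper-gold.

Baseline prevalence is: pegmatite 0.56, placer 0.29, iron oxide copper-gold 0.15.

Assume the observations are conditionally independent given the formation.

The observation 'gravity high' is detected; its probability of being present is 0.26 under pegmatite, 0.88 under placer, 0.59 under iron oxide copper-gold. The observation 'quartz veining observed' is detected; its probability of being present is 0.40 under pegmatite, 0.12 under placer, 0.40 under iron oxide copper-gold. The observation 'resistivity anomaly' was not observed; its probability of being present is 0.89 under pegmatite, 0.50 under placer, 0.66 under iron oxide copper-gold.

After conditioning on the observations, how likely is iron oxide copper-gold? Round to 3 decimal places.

0.357

Multiply each prior by the joint likelihood of the evidence pattern (using 1 − P(present | H) for each absent observation):
  pegmatite: 0.56 × 0.26 × 0.40 × (1 − 0.89) = 0.0064064
  placer: 0.29 × 0.88 × 0.12 × (1 − 0.50) = 0.015312
  iron oxide copper-gold: 0.15 × 0.59 × 0.40 × (1 − 0.66) = 0.012036
The unnormalized weights sum to 0.033754.
P(iron oxide copper-gold | evidence) = 0.012036 / 0.033754 ≈ 0.357.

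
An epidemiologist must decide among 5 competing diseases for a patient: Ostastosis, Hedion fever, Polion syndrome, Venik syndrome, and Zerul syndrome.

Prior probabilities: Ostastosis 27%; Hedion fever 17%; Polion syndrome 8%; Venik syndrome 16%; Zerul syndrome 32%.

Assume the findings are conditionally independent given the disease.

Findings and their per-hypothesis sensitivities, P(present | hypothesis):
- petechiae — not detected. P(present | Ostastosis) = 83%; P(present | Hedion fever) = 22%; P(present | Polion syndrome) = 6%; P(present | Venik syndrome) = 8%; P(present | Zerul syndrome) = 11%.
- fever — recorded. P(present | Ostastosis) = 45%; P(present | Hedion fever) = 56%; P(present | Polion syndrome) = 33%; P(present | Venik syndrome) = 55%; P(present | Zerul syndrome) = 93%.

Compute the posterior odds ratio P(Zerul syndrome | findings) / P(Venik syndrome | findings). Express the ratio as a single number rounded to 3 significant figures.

3.27

Posterior odds equal prior odds times the likelihood ratio; only the two competing hypotheses matter (using 1 − P(present | H) for each absent finding).
  Zerul syndrome: 0.32 × (1 − 0.11) × 0.93 = 0.26486
  Venik syndrome: 0.16 × (1 − 0.08) × 0.55 = 0.08096
Posterior odds = 0.26486 / 0.08096 ≈ 3.27.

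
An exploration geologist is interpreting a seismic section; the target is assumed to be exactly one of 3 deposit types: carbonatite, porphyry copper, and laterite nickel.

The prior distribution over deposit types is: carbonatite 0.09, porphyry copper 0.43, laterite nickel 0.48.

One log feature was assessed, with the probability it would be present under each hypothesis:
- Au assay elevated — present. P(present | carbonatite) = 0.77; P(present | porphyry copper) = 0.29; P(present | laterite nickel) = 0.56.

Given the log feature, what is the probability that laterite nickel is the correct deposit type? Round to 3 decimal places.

Multiply each prior by the likelihood of the log feature:
  carbonatite: 0.09 × 0.77 = 0.0693
  porphyry copper: 0.43 × 0.29 = 0.1247
  laterite nickel: 0.48 × 0.56 = 0.2688
Marginal likelihood of the evidence = 0.4628.
P(laterite nickel | evidence) = 0.2688 / 0.4628 ≈ 0.581.

0.581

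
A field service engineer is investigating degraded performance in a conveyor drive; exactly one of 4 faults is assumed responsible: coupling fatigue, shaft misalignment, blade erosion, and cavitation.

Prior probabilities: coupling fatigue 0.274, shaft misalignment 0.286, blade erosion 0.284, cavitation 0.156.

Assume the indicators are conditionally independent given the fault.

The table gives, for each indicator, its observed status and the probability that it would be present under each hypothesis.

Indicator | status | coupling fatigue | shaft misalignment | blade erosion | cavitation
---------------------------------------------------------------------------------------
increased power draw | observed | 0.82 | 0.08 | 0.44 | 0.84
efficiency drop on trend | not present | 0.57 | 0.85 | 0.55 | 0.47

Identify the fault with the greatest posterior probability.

By Bayes' rule with conditional independence, the unnormalized weight for each hypothesis is prior × ∏ likelihoods (using 1 − P(present | H) for each absent indicator):
  coupling fatigue: 0.274 × 0.82 × (1 − 0.57) = 0.096612
  shaft misalignment: 0.286 × 0.08 × (1 − 0.85) = 0.003432
  blade erosion: 0.284 × 0.44 × (1 − 0.55) = 0.056232
  cavitation: 0.156 × 0.84 × (1 − 0.47) = 0.069451
Marginal likelihood of the evidence = 0.22573.
P(coupling fatigue | evidence) ≈ 0.096612 / 0.22573 ≈ 0.428
P(shaft misalignment | evidence) ≈ 0.003432 / 0.22573 ≈ 0.015
P(blade erosion | evidence) ≈ 0.056232 / 0.22573 ≈ 0.249
P(cavitation | evidence) ≈ 0.069451 / 0.22573 ≈ 0.308
The largest is 0.428, so coupling fatigue is most probable.

coupling fatigue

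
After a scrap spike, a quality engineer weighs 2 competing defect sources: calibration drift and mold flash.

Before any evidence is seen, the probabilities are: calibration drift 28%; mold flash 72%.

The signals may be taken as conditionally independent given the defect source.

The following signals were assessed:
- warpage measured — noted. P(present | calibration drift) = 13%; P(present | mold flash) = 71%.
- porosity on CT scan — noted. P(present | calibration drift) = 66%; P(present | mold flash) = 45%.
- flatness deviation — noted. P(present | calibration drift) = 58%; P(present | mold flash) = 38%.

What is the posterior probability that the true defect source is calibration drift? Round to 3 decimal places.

Multiply each prior by the joint likelihood of the signal pattern:
  calibration drift: 0.28 × 0.13 × 0.66 × 0.58 = 0.013934
  mold flash: 0.72 × 0.71 × 0.45 × 0.38 = 0.087415
Marginal likelihood of the evidence = 0.10135.
P(calibration drift | evidence) = 0.013934 / 0.10135 ≈ 0.137.

0.137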